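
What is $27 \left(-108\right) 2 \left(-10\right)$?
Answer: $58320$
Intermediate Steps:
$27 \left(-108\right) 2 \left(-10\right) = \left(-2916\right) \left(-20\right) = 58320$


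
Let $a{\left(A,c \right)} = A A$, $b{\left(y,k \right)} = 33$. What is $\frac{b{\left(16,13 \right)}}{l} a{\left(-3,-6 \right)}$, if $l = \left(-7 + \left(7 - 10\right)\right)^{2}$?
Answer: $\frac{297}{100} \approx 2.97$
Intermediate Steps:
$a{\left(A,c \right)} = A^{2}$
$l = 100$ ($l = \left(-7 - 3\right)^{2} = \left(-10\right)^{2} = 100$)
$\frac{b{\left(16,13 \right)}}{l} a{\left(-3,-6 \right)} = \frac{33}{100} \left(-3\right)^{2} = 33 \cdot \frac{1}{100} \cdot 9 = \frac{33}{100} \cdot 9 = \frac{297}{100}$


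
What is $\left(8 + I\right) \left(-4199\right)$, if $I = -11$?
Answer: $12597$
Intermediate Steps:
$\left(8 + I\right) \left(-4199\right) = \left(8 - 11\right) \left(-4199\right) = \left(-3\right) \left(-4199\right) = 12597$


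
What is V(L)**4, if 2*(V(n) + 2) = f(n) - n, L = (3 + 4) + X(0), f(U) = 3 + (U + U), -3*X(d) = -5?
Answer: 279841/1296 ≈ 215.93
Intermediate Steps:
X(d) = 5/3 (X(d) = -1/3*(-5) = 5/3)
f(U) = 3 + 2*U
L = 26/3 (L = (3 + 4) + 5/3 = 7 + 5/3 = 26/3 ≈ 8.6667)
V(n) = -1/2 + n/2 (V(n) = -2 + ((3 + 2*n) - n)/2 = -2 + (3 + n)/2 = -2 + (3/2 + n/2) = -1/2 + n/2)
V(L)**4 = (-1/2 + (1/2)*(26/3))**4 = (-1/2 + 13/3)**4 = (23/6)**4 = 279841/1296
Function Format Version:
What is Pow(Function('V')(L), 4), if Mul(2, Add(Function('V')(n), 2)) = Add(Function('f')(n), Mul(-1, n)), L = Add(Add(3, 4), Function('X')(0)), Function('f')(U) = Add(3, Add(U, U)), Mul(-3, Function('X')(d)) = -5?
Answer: Rational(279841, 1296) ≈ 215.93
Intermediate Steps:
Function('X')(d) = Rational(5, 3) (Function('X')(d) = Mul(Rational(-1, 3), -5) = Rational(5, 3))
Function('f')(U) = Add(3, Mul(2, U))
L = Rational(26, 3) (L = Add(Add(3, 4), Rational(5, 3)) = Add(7, Rational(5, 3)) = Rational(26, 3) ≈ 8.6667)
Function('V')(n) = Add(Rational(-1, 2), Mul(Rational(1, 2), n)) (Function('V')(n) = Add(-2, Mul(Rational(1, 2), Add(Add(3, Mul(2, n)), Mul(-1, n)))) = Add(-2, Mul(Rational(1, 2), Add(3, n))) = Add(-2, Add(Rational(3, 2), Mul(Rational(1, 2), n))) = Add(Rational(-1, 2), Mul(Rational(1, 2), n)))
Pow(Function('V')(L), 4) = Pow(Add(Rational(-1, 2), Mul(Rational(1, 2), Rational(26, 3))), 4) = Pow(Add(Rational(-1, 2), Rational(13, 3)), 4) = Pow(Rational(23, 6), 4) = Rational(279841, 1296)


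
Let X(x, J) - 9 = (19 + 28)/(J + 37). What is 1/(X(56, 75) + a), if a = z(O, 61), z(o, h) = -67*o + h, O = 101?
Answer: -112/750017 ≈ -0.00014933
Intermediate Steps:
X(x, J) = 9 + 47/(37 + J) (X(x, J) = 9 + (19 + 28)/(J + 37) = 9 + 47/(37 + J))
z(o, h) = h - 67*o
a = -6706 (a = 61 - 67*101 = 61 - 6767 = -6706)
1/(X(56, 75) + a) = 1/((380 + 9*75)/(37 + 75) - 6706) = 1/((380 + 675)/112 - 6706) = 1/((1/112)*1055 - 6706) = 1/(1055/112 - 6706) = 1/(-750017/112) = -112/750017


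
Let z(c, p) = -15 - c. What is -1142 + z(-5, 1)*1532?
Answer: -16462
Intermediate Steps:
-1142 + z(-5, 1)*1532 = -1142 + (-15 - 1*(-5))*1532 = -1142 + (-15 + 5)*1532 = -1142 - 10*1532 = -1142 - 15320 = -16462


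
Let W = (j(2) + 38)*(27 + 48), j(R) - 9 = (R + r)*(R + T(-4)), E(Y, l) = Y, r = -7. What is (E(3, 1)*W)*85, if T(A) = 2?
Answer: 516375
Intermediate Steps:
j(R) = 9 + (-7 + R)*(2 + R) (j(R) = 9 + (R - 7)*(R + 2) = 9 + (-7 + R)*(2 + R))
W = 2025 (W = ((-5 + 2**2 - 5*2) + 38)*(27 + 48) = ((-5 + 4 - 10) + 38)*75 = (-11 + 38)*75 = 27*75 = 2025)
(E(3, 1)*W)*85 = (3*2025)*85 = 6075*85 = 516375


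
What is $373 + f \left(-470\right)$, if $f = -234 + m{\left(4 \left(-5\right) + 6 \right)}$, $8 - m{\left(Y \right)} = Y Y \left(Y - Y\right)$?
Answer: $106593$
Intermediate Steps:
$m{\left(Y \right)} = 8$ ($m{\left(Y \right)} = 8 - Y Y \left(Y - Y\right) = 8 - Y^{2} \cdot 0 = 8 - 0 = 8 + 0 = 8$)
$f = -226$ ($f = -234 + 8 = -226$)
$373 + f \left(-470\right) = 373 - -106220 = 373 + 106220 = 106593$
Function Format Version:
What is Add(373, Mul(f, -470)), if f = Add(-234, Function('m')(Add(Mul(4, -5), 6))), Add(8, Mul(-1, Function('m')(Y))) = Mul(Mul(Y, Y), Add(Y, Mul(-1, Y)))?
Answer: 106593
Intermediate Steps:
Function('m')(Y) = 8 (Function('m')(Y) = Add(8, Mul(-1, Mul(Mul(Y, Y), Add(Y, Mul(-1, Y))))) = Add(8, Mul(-1, Mul(Pow(Y, 2), 0))) = Add(8, Mul(-1, 0)) = Add(8, 0) = 8)
f = -226 (f = Add(-234, 8) = -226)
Add(373, Mul(f, -470)) = Add(373, Mul(-226, -470)) = Add(373, 106220) = 106593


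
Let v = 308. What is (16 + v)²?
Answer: 104976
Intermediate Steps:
(16 + v)² = (16 + 308)² = 324² = 104976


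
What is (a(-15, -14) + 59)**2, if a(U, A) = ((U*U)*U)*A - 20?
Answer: 2236249521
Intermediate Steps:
a(U, A) = -20 + A*U**3 (a(U, A) = (U**2*U)*A - 20 = U**3*A - 20 = A*U**3 - 20 = -20 + A*U**3)
(a(-15, -14) + 59)**2 = ((-20 - 14*(-15)**3) + 59)**2 = ((-20 - 14*(-3375)) + 59)**2 = ((-20 + 47250) + 59)**2 = (47230 + 59)**2 = 47289**2 = 2236249521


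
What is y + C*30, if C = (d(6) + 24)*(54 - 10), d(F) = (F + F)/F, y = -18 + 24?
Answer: 34326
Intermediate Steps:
y = 6
d(F) = 2 (d(F) = (2*F)/F = 2)
C = 1144 (C = (2 + 24)*(54 - 10) = 26*44 = 1144)
y + C*30 = 6 + 1144*30 = 6 + 34320 = 34326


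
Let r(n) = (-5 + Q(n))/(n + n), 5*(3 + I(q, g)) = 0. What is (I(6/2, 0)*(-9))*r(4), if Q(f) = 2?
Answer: -81/8 ≈ -10.125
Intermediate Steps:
I(q, g) = -3 (I(q, g) = -3 + (1/5)*0 = -3 + 0 = -3)
r(n) = -3/(2*n) (r(n) = (-5 + 2)/(n + n) = -3*1/(2*n) = -3/(2*n))
(I(6/2, 0)*(-9))*r(4) = (-3*(-9))*(-3/2/4) = 27*(-3/2*1/4) = 27*(-3/8) = -81/8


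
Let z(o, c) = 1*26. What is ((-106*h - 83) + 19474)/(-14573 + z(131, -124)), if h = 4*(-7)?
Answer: -7453/4849 ≈ -1.5370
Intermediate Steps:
h = -28
z(o, c) = 26
((-106*h - 83) + 19474)/(-14573 + z(131, -124)) = ((-106*(-28) - 83) + 19474)/(-14573 + 26) = ((2968 - 83) + 19474)/(-14547) = (2885 + 19474)*(-1/14547) = 22359*(-1/14547) = -7453/4849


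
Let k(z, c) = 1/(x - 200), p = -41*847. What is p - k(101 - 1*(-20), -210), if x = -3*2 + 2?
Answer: -7084307/204 ≈ -34727.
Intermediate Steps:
x = -4 (x = -6 + 2 = -4)
p = -34727
k(z, c) = -1/204 (k(z, c) = 1/(-4 - 200) = 1/(-204) = -1/204)
p - k(101 - 1*(-20), -210) = -34727 - 1*(-1/204) = -34727 + 1/204 = -7084307/204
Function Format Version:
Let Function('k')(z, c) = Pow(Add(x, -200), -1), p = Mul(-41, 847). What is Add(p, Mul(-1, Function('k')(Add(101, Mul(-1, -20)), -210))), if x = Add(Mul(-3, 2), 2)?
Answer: Rational(-7084307, 204) ≈ -34727.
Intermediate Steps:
x = -4 (x = Add(-6, 2) = -4)
p = -34727
Function('k')(z, c) = Rational(-1, 204) (Function('k')(z, c) = Pow(Add(-4, -200), -1) = Pow(-204, -1) = Rational(-1, 204))
Add(p, Mul(-1, Function('k')(Add(101, Mul(-1, -20)), -210))) = Add(-34727, Mul(-1, Rational(-1, 204))) = Add(-34727, Rational(1, 204)) = Rational(-7084307, 204)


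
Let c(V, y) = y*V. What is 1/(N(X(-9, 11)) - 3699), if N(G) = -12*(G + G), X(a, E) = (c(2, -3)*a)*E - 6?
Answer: -1/17811 ≈ -5.6145e-5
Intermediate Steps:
c(V, y) = V*y
X(a, E) = -6 - 6*E*a (X(a, E) = ((2*(-3))*a)*E - 6 = (-6*a)*E - 6 = -6*E*a - 6 = -6 - 6*E*a)
N(G) = -24*G
1/(N(X(-9, 11)) - 3699) = 1/(-24*(-6 - 6*11*(-9)) - 3699) = 1/(-24*(-6 + 594) - 3699) = 1/(-24*588 - 3699) = 1/(-14112 - 3699) = 1/(-17811) = -1/17811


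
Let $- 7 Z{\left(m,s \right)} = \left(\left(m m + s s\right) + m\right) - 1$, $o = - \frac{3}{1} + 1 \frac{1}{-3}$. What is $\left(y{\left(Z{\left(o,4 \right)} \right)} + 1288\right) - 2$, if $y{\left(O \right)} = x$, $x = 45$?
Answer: $1331$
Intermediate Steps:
$o = - \frac{10}{3}$ ($o = \left(-3\right) 1 + 1 \left(- \frac{1}{3}\right) = -3 - \frac{1}{3} = - \frac{10}{3} \approx -3.3333$)
$Z{\left(m,s \right)} = \frac{1}{7} - \frac{m}{7} - \frac{m^{2}}{7} - \frac{s^{2}}{7}$ ($Z{\left(m,s \right)} = - \frac{\left(\left(m m + s s\right) + m\right) - 1}{7} = - \frac{\left(\left(m^{2} + s^{2}\right) + m\right) - 1}{7} = - \frac{\left(m + m^{2} + s^{2}\right) - 1}{7} = - \frac{-1 + m + m^{2} + s^{2}}{7} = \frac{1}{7} - \frac{m}{7} - \frac{m^{2}}{7} - \frac{s^{2}}{7}$)
$y{\left(O \right)} = 45$
$\left(y{\left(Z{\left(o,4 \right)} \right)} + 1288\right) - 2 = \left(45 + 1288\right) - 2 = 1333 - 2 = 1331$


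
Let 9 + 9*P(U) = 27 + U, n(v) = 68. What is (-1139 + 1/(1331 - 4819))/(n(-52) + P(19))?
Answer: -35755497/2263712 ≈ -15.795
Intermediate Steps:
P(U) = 2 + U/9 (P(U) = -1 + (27 + U)/9 = -1 + (3 + U/9) = 2 + U/9)
(-1139 + 1/(1331 - 4819))/(n(-52) + P(19)) = (-1139 + 1/(1331 - 4819))/(68 + (2 + (1/9)*19)) = (-1139 + 1/(-3488))/(68 + (2 + 19/9)) = (-1139 - 1/3488)/(68 + 37/9) = -3972833/(3488*649/9) = -3972833/3488*9/649 = -35755497/2263712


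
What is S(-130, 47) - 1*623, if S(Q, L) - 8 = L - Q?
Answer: -438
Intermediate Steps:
S(Q, L) = 8 + L - Q (S(Q, L) = 8 + (L - Q) = 8 + L - Q)
S(-130, 47) - 1*623 = (8 + 47 - 1*(-130)) - 1*623 = (8 + 47 + 130) - 623 = 185 - 623 = -438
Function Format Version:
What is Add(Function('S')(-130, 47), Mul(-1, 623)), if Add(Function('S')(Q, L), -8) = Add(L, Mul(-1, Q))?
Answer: -438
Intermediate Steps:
Function('S')(Q, L) = Add(8, L, Mul(-1, Q)) (Function('S')(Q, L) = Add(8, Add(L, Mul(-1, Q))) = Add(8, L, Mul(-1, Q)))
Add(Function('S')(-130, 47), Mul(-1, 623)) = Add(Add(8, 47, Mul(-1, -130)), Mul(-1, 623)) = Add(Add(8, 47, 130), -623) = Add(185, -623) = -438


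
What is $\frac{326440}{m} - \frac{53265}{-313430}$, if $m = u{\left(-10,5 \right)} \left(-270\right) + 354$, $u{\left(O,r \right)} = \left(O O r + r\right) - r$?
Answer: $- \frac{9514417001}{4220209578} \approx -2.2545$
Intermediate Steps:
$u{\left(O,r \right)} = r O^{2}$ ($u{\left(O,r \right)} = \left(O^{2} r + r\right) - r = \left(r O^{2} + r\right) - r = \left(r + r O^{2}\right) - r = r O^{2}$)
$m = -134646$ ($m = 5 \left(-10\right)^{2} \left(-270\right) + 354 = 5 \cdot 100 \left(-270\right) + 354 = 500 \left(-270\right) + 354 = -135000 + 354 = -134646$)
$\frac{326440}{m} - \frac{53265}{-313430} = \frac{326440}{-134646} - \frac{53265}{-313430} = 326440 \left(- \frac{1}{134646}\right) - - \frac{10653}{62686} = - \frac{163220}{67323} + \frac{10653}{62686} = - \frac{9514417001}{4220209578}$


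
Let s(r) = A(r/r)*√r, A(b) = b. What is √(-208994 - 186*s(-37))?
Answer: √(-208994 - 186*I*√37) ≈ 1.237 - 457.16*I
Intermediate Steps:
s(r) = √r (s(r) = (r/r)*√r = 1*√r = √r)
√(-208994 - 186*s(-37)) = √(-208994 - 186*I*√37)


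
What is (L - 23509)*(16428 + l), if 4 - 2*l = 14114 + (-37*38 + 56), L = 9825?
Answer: -137496832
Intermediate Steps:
l = -6380 (l = 2 - (14114 + (-37*38 + 56))/2 = 2 - (14114 + (-1406 + 56))/2 = 2 - (14114 - 1350)/2 = 2 - 1/2*12764 = 2 - 6382 = -6380)
(L - 23509)*(16428 + l) = (9825 - 23509)*(16428 - 6380) = -13684*10048 = -137496832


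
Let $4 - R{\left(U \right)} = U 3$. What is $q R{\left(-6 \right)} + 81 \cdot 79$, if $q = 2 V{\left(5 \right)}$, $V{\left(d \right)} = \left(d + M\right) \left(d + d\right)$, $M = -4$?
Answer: $6839$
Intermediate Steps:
$V{\left(d \right)} = 2 d \left(-4 + d\right)$ ($V{\left(d \right)} = \left(d - 4\right) \left(d + d\right) = \left(-4 + d\right) 2 d = 2 d \left(-4 + d\right)$)
$R{\left(U \right)} = 4 - 3 U$ ($R{\left(U \right)} = 4 - U 3 = 4 - 3 U$)
$q = 20$ ($q = 2 \cdot 2 \cdot 5 \left(-4 + 5\right) = 2 \cdot 2 \cdot 5 \cdot 1 = 2 \cdot 10 = 20$)
$q R{\left(-6 \right)} + 81 \cdot 79 = 20 \left(4 - -18\right) + 81 \cdot 79 = 20 \left(4 + 18\right) + 6399 = 20 \cdot 22 + 6399 = 440 + 6399 = 6839$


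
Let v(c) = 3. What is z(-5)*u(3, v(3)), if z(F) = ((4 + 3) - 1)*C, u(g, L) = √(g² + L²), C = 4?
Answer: 72*√2 ≈ 101.82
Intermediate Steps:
u(g, L) = √(L² + g²)
z(F) = 24 (z(F) = ((4 + 3) - 1)*4 = (7 - 1)*4 = 6*4 = 24)
z(-5)*u(3, v(3)) = 24*√(3² + 3²) = 24*√(9 + 9) = 24*√18 = 24*(3*√2) = 72*√2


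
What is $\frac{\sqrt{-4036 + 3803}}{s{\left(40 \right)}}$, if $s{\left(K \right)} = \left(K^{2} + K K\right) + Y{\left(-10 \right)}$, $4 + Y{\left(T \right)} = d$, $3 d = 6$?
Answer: $\frac{i \sqrt{233}}{3198} \approx 0.0047731 i$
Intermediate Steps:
$d = 2$ ($d = \frac{1}{3} \cdot 6 = 2$)
$Y{\left(T \right)} = -2$ ($Y{\left(T \right)} = -4 + 2 = -2$)
$s{\left(K \right)} = -2 + 2 K^{2}$ ($s{\left(K \right)} = \left(K^{2} + K K\right) - 2 = \left(K^{2} + K^{2}\right) - 2 = 2 K^{2} - 2 = -2 + 2 K^{2}$)
$\frac{\sqrt{-4036 + 3803}}{s{\left(40 \right)}} = \frac{\sqrt{-4036 + 3803}}{-2 + 2 \cdot 40^{2}} = \frac{\sqrt{-233}}{-2 + 2 \cdot 1600} = \frac{i \sqrt{233}}{-2 + 3200} = \frac{i \sqrt{233}}{3198}$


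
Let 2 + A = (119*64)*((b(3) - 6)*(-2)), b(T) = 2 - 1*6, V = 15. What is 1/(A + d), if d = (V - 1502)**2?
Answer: 1/2363487 ≈ 4.2310e-7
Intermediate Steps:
b(T) = -4 (b(T) = 2 - 6 = -4)
d = 2211169 (d = (15 - 1502)**2 = (-1487)**2 = 2211169)
A = 152318 (A = -2 + (119*64)*((-4 - 6)*(-2)) = -2 + 7616*(-10*(-2)) = -2 + 7616*20 = -2 + 152320 = 152318)
1/(A + d) = 1/(152318 + 2211169) = 1/2363487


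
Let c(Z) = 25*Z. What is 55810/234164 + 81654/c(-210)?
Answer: -224136009/14635250 ≈ -15.315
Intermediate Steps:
55810/234164 + 81654/c(-210) = 55810/234164 + 81654/((25*(-210))) = 55810*(1/234164) + 81654/(-5250) = 27905/117082 + 81654*(-1/5250) = 27905/117082 - 13609/875 = -224136009/14635250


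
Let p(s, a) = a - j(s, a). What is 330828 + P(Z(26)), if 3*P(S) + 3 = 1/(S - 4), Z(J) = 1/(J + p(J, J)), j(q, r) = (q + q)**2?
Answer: 3509742759/10609 ≈ 3.3083e+5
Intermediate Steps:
j(q, r) = 4*q**2 (j(q, r) = (2*q)**2 = 4*q**2)
p(s, a) = a - 4*s**2
Z(J) = 1/(-4*J**2 + 2*J) (Z(J) = 1/(J + (J - 4*J**2)) = 1/(-4*J**2 + 2*J))
P(S) = -1 + 1/(3*(-4 + S)) (P(S) = -1 + 1/(3*(S - 4)) = -1 + 1/(3*(-4 + S)))
330828 + P(Z(26)) = 330828 + (13/3 - (-1)/(2*26*(-1 + 2*26)))/(-4 - 1/2/(26*(-1 + 2*26))) = 330828 + (13/3 - (-1)/(2*26*(-1 + 52)))/(-4 - 1/2*1/26/(-1 + 52)) = 330828 + (13/3 - (-1)/(2*26*51))/(-4 - 1/2*1/26/51) = 330828 + (13/3 - (-1)/(2*26*51))/(-4 - 1/2*1/26*1/51) = 330828 + (13/3 - 1*(-1/2652))/(-4 - 1/2652) = 330828 + (13/3 + 1/2652)/(-10609/2652) = 330828 - 2652/10609*3831/884 = 330828 - 11493/10609 = 3509742759/10609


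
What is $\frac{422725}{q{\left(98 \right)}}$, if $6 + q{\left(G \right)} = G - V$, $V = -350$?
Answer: $\frac{422725}{442} \approx 956.39$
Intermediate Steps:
$q{\left(G \right)} = 344 + G$ ($q{\left(G \right)} = -6 + \left(G - -350\right) = -6 + \left(G + 350\right) = -6 + \left(350 + G\right) = 344 + G$)
$\frac{422725}{q{\left(98 \right)}} = \frac{422725}{344 + 98} = \frac{422725}{442}$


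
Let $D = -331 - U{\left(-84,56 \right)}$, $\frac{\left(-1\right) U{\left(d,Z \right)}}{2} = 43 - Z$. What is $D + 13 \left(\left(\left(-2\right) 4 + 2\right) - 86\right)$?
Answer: $-1553$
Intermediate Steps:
$U{\left(d,Z \right)} = -86 + 2 Z$ ($U{\left(d,Z \right)} = - 2 \left(43 - Z\right) = -86 + 2 Z$)
$D = -357$ ($D = -331 - \left(-86 + 2 \cdot 56\right) = -331 - \left(-86 + 112\right) = -331 - 26 = -357$)
$D + 13 \left(\left(\left(-2\right) 4 + 2\right) - 86\right) = -357 + 13 \left(\left(\left(-2\right) 4 + 2\right) - 86\right) = -357 + 13 \left(\left(-8 + 2\right) - 86\right) = -357 + 13 \left(-6 - 86\right) = -357 + 13 \left(-92\right) = -357 - 1196 = -1553$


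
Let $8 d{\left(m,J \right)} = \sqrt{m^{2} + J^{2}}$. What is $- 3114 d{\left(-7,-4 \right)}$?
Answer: $- \frac{1557 \sqrt{65}}{4} \approx -3138.2$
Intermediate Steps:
$d{\left(m,J \right)} = \frac{\sqrt{J^{2} + m^{2}}}{8}$ ($d{\left(m,J \right)} = \frac{\sqrt{m^{2} + J^{2}}}{8} = \frac{\sqrt{J^{2} + m^{2}}}{8}$)
$- 3114 d{\left(-7,-4 \right)} = - 3114 \frac{\sqrt{\left(-4\right)^{2} + \left(-7\right)^{2}}}{8} = - 3114 \frac{\sqrt{16 + 49}}{8} = - 3114 \frac{\sqrt{65}}{8} = - \frac{1557 \sqrt{65}}{4}$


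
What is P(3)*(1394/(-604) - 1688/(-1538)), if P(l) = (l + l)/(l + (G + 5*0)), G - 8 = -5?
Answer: -281105/232238 ≈ -1.2104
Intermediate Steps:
G = 3 (G = 8 - 5 = 3)
P(l) = 2*l/(3 + l) (P(l) = (l + l)/(l + (3 + 5*0)) = (2*l)/(l + (3 + 0)) = (2*l)/(l + 3) = (2*l)/(3 + l) = 2*l/(3 + l))
P(3)*(1394/(-604) - 1688/(-1538)) = (2*3/(3 + 3))*(1394/(-604) - 1688/(-1538)) = (2*3/6)*(1394*(-1/604) - 1688*(-1/1538)) = (2*3*(1/6))*(-697/302 + 844/769) = 1*(-281105/232238) = -281105/232238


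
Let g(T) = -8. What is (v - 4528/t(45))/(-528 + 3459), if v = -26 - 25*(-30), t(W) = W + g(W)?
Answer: 7420/36149 ≈ 0.20526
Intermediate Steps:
t(W) = -8 + W (t(W) = W - 8 = -8 + W)
v = 724 (v = -26 + 750 = 724)
(v - 4528/t(45))/(-528 + 3459) = (724 - 4528/(-8 + 45))/(-528 + 3459) = (724 - 4528/37)/2931 = (724 - 4528*1/37)*(1/2931) = (724 - 4528/37)*(1/2931) = (22260/37)*(1/2931) = 7420/36149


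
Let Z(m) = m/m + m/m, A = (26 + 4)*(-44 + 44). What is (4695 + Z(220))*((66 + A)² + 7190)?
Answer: 54231562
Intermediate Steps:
A = 0 (A = 30*0 = 0)
Z(m) = 2 (Z(m) = 1 + 1 = 2)
(4695 + Z(220))*((66 + A)² + 7190) = (4695 + 2)*((66 + 0)² + 7190) = 4697*(66² + 7190) = 4697*(4356 + 7190) = 4697*11546 = 54231562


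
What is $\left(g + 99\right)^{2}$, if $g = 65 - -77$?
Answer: $58081$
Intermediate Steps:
$g = 142$ ($g = 65 + 77 = 142$)
$\left(g + 99\right)^{2} = \left(142 + 99\right)^{2} = 241^{2} = 58081$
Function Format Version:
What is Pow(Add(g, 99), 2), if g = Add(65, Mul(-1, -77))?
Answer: 58081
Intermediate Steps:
g = 142 (g = Add(65, 77) = 142)
Pow(Add(g, 99), 2) = Pow(Add(142, 99), 2) = Pow(241, 2) = 58081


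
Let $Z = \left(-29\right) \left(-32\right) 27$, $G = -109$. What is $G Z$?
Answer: $-2731104$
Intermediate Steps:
$Z = 25056$ ($Z = 928 \cdot 27 = 25056$)
$G Z = \left(-109\right) 25056 = -2731104$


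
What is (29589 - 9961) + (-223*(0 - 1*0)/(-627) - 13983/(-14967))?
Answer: 97928753/4989 ≈ 19629.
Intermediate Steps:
(29589 - 9961) + (-223*(0 - 1*0)/(-627) - 13983/(-14967)) = 19628 + (-223*(0 + 0)*(-1/627) - 13983*(-1/14967)) = 19628 + (-223*0*(-1/627) + 4661/4989) = 19628 + (0*(-1/627) + 4661/4989) = 19628 + (0 + 4661/4989) = 19628 + 4661/4989 = 97928753/4989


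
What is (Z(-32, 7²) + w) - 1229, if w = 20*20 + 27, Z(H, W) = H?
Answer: -834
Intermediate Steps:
w = 427 (w = 400 + 27 = 427)
(Z(-32, 7²) + w) - 1229 = (-32 + 427) - 1229 = 395 - 1229 = -834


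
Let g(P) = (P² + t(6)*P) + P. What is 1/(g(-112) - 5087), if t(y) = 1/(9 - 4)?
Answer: 5/36613 ≈ 0.00013656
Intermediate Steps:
t(y) = ⅕ (t(y) = 1/5 = ⅕)
g(P) = P² + 6*P/5 (g(P) = (P² + P/5) + P = P² + 6*P/5)
1/(g(-112) - 5087) = 1/((⅕)*(-112)*(6 + 5*(-112)) - 5087) = 1/((⅕)*(-112)*(6 - 560) - 5087) = 1/((⅕)*(-112)*(-554) - 5087) = 1/(62048/5 - 5087) = 1/(36613/5) = 5/36613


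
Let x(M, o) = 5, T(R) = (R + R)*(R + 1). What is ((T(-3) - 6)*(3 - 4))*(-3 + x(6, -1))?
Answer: -12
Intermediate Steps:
T(R) = 2*R*(1 + R) (T(R) = (2*R)*(1 + R) = 2*R*(1 + R))
((T(-3) - 6)*(3 - 4))*(-3 + x(6, -1)) = ((2*(-3)*(1 - 3) - 6)*(3 - 4))*(-3 + 5) = ((2*(-3)*(-2) - 6)*(-1))*2 = ((12 - 6)*(-1))*2 = (6*(-1))*2 = -6*2 = -12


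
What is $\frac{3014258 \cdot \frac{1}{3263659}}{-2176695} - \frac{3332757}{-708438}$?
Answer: $\frac{7891957007189197927}{1677578876146322730} \approx 4.7044$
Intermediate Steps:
$\frac{3014258 \cdot \frac{1}{3263659}}{-2176695} - \frac{3332757}{-708438} = 3014258 \cdot \frac{1}{3263659} \left(- \frac{1}{2176695}\right) - - \frac{1110919}{236146} = \frac{3014258}{3263659} \left(- \frac{1}{2176695}\right) + \frac{1110919}{236146} = - \frac{3014258}{7103990227005} + \frac{1110919}{236146} = \frac{7891957007189197927}{1677578876146322730}$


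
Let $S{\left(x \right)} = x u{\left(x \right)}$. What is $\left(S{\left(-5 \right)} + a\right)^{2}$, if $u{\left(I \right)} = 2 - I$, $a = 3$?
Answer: $1024$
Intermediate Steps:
$S{\left(x \right)} = x \left(2 - x\right)$
$\left(S{\left(-5 \right)} + a\right)^{2} = \left(- 5 \left(2 - -5\right) + 3\right)^{2} = \left(- 5 \left(2 + 5\right) + 3\right)^{2} = \left(\left(-5\right) 7 + 3\right)^{2} = \left(-35 + 3\right)^{2} = \left(-32\right)^{2} = 1024$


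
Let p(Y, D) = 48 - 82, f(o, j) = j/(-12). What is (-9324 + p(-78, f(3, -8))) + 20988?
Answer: 11630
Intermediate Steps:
f(o, j) = -j/12 (f(o, j) = j*(-1/12) = -j/12)
p(Y, D) = -34
(-9324 + p(-78, f(3, -8))) + 20988 = (-9324 - 34) + 20988 = -9358 + 20988 = 11630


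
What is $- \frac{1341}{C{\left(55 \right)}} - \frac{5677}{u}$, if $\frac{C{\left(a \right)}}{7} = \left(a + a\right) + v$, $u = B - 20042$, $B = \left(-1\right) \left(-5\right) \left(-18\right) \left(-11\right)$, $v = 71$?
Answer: $- \frac{18355973}{24138884} \approx -0.76043$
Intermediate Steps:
$B = 990$ ($B = 5 \left(-18\right) \left(-11\right) = \left(-90\right) \left(-11\right) = 990$)
$u = -19052$ ($u = 990 - 20042 = -19052$)
$C{\left(a \right)} = 497 + 14 a$ ($C{\left(a \right)} = 7 \left(\left(a + a\right) + 71\right) = 7 \left(2 a + 71\right) = 7 \left(71 + 2 a\right) = 497 + 14 a$)
$- \frac{1341}{C{\left(55 \right)}} - \frac{5677}{u} = - \frac{1341}{497 + 14 \cdot 55} - \frac{5677}{-19052} = - \frac{1341}{497 + 770} - - \frac{5677}{19052} = - \frac{1341}{1267} + \frac{5677}{19052} = - \frac{18355973}{24138884}$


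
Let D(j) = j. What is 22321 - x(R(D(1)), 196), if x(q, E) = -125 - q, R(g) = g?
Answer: 22447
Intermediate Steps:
22321 - x(R(D(1)), 196) = 22321 - (-125 - 1*1) = 22321 - (-125 - 1) = 22321 - 1*(-126) = 22321 + 126 = 22447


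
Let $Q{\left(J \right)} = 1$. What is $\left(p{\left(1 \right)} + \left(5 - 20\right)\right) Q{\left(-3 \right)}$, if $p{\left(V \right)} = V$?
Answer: $-14$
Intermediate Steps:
$\left(p{\left(1 \right)} + \left(5 - 20\right)\right) Q{\left(-3 \right)} = \left(1 + \left(5 - 20\right)\right) 1 = \left(1 - 15\right) 1 = \left(-14\right) 1 = -14$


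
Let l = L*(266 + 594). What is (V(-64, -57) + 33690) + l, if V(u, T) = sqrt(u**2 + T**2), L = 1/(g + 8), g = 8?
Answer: 134975/4 + sqrt(7345) ≈ 33829.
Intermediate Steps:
L = 1/16 (L = 1/(8 + 8) = 1/16 ≈ 0.062500)
V(u, T) = sqrt(T**2 + u**2)
l = 215/4 (l = (266 + 594)/16 = (1/16)*860 = 215/4 ≈ 53.750)
(V(-64, -57) + 33690) + l = (sqrt((-57)**2 + (-64)**2) + 33690) + 215/4 = (sqrt(3249 + 4096) + 33690) + 215/4 = (sqrt(7345) + 33690) + 215/4 = (33690 + sqrt(7345)) + 215/4 = 134975/4 + sqrt(7345)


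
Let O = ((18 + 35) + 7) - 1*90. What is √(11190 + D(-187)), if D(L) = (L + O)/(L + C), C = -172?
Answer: √1442256293/359 ≈ 105.79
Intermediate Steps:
O = -30 (O = (53 + 7) - 90 = 60 - 90 = -30)
D(L) = (-30 + L)/(-172 + L) (D(L) = (L - 30)/(L - 172) = (-30 + L)/(-172 + L))
√(11190 + D(-187)) = √(11190 + (-30 - 187)/(-172 - 187)) = √(11190 - 217/(-359)) = √(11190 - 1/359*(-217)) = √(11190 + 217/359) = √(4017427/359) = √1442256293/359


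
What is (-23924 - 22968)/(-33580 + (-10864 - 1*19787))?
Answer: 46892/64231 ≈ 0.73005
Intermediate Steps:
(-23924 - 22968)/(-33580 + (-10864 - 1*19787)) = -46892/(-33580 + (-10864 - 19787)) = -46892/(-33580 - 30651) = -46892/(-64231) = -46892*(-1/64231) = 46892/64231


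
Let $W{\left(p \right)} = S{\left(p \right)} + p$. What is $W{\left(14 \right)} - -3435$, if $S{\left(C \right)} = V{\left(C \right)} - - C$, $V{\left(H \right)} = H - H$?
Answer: $3463$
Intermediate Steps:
$V{\left(H \right)} = 0$
$S{\left(C \right)} = C$ ($S{\left(C \right)} = 0 - - C = 0 + C = C$)
$W{\left(p \right)} = 2 p$ ($W{\left(p \right)} = p + p = 2 p$)
$W{\left(14 \right)} - -3435 = 2 \cdot 14 - -3435 = 28 + 3435 = 3463$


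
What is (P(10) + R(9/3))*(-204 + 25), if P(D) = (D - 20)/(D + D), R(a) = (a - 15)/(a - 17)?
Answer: -895/14 ≈ -63.929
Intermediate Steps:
R(a) = (-15 + a)/(-17 + a)
P(D) = (-20 + D)/(2*D) (P(D) = (-20 + D)/((2*D)) = (-20 + D)*(1/(2*D)) = (-20 + D)/(2*D))
(P(10) + R(9/3))*(-204 + 25) = ((1/2)*(-20 + 10)/10 + (-15 + 9/3)/(-17 + 9/3))*(-204 + 25) = ((1/2)*(1/10)*(-10) + (-15 + 9*(1/3))/(-17 + 9*(1/3)))*(-179) = (-1/2 + (-15 + 3)/(-17 + 3))*(-179) = (-1/2 - 12/(-14))*(-179) = (-1/2 - 1/14*(-12))*(-179) = (-1/2 + 6/7)*(-179) = (5/14)*(-179) = -895/14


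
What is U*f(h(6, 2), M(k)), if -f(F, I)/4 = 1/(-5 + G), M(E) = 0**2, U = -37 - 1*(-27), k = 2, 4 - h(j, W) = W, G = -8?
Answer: -40/13 ≈ -3.0769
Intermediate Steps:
h(j, W) = 4 - W
U = -10 (U = -37 + 27 = -10)
M(E) = 0
f(F, I) = 4/13 (f(F, I) = -4/(-5 - 8) = -4/(-13) = -4*(-1/13) = 4/13)
U*f(h(6, 2), M(k)) = -10*4/13 = -40/13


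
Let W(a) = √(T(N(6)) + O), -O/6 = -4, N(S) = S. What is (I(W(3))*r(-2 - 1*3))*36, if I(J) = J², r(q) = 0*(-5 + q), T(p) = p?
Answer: 0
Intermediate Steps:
O = 24 (O = -6*(-4) = 24)
r(q) = 0
W(a) = √30 (W(a) = √(6 + 24) = √30)
(I(W(3))*r(-2 - 1*3))*36 = ((√30)²*0)*36 = (30*0)*36 = 0*36 = 0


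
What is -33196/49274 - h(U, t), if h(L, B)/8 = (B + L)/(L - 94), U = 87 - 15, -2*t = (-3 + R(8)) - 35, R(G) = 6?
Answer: 771786/24637 ≈ 31.326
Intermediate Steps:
t = 16 (t = -((-3 + 6) - 35)/2 = -(3 - 35)/2 = -½*(-32) = 16)
U = 72
h(L, B) = 8*(B + L)/(-94 + L) (h(L, B) = 8*((B + L)/(L - 94)) = 8*((B + L)/(-94 + L)) = 8*(B + L)/(-94 + L))
-33196/49274 - h(U, t) = -33196/49274 - 8*(16 + 72)/(-94 + 72) = -33196*1/49274 - 8*88/(-22) = -16598/24637 - 8*(-1)*88/22 = -16598/24637 - 1*(-32) = -16598/24637 + 32 = 771786/24637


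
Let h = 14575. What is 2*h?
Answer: 29150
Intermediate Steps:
2*h = 2*14575 = 29150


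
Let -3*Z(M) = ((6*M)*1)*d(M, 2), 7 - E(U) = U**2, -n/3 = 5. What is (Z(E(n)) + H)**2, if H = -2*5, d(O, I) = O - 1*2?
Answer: 9202564900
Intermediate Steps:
n = -15 (n = -3*5 = -15)
E(U) = 7 - U**2
d(O, I) = -2 + O (d(O, I) = O - 2 = -2 + O)
Z(M) = -2*M*(-2 + M) (Z(M) = -(6*M)*1*(-2 + M)/3 = -6*M*(-2 + M)/3 = -2*M*(-2 + M))
H = -10
(Z(E(n)) + H)**2 = (2*(7 - 1*(-15)**2)*(2 - (7 - 1*(-15)**2)) - 10)**2 = (2*(7 - 1*225)*(2 - (7 - 1*225)) - 10)**2 = (2*(7 - 225)*(2 - (7 - 225)) - 10)**2 = (2*(-218)*(2 - 1*(-218)) - 10)**2 = (2*(-218)*(2 + 218) - 10)**2 = (2*(-218)*220 - 10)**2 = (-95920 - 10)**2 = (-95930)**2 = 9202564900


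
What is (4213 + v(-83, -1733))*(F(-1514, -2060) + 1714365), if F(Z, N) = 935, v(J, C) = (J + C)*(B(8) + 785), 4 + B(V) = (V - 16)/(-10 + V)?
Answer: -2438036509100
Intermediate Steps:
B(V) = -4 + (-16 + V)/(-10 + V) (B(V) = -4 + (V - 16)/(-10 + V) = -4 + (-16 + V)/(-10 + V))
v(J, C) = 785*C + 785*J (v(J, C) = (J + C)*(3*(8 - 1*8)/(-10 + 8) + 785) = (C + J)*(3*(8 - 8)/(-2) + 785) = (C + J)*(3*(-½)*0 + 785) = (C + J)*(0 + 785) = (C + J)*785 = 785*C + 785*J)
(4213 + v(-83, -1733))*(F(-1514, -2060) + 1714365) = (4213 + (785*(-1733) + 785*(-83)))*(935 + 1714365) = (4213 + (-1360405 - 65155))*1715300 = (4213 - 1425560)*1715300 = -1421347*1715300 = -2438036509100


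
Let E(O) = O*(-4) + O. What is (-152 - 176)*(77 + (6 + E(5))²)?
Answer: -51824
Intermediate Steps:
E(O) = -3*O (E(O) = -4*O + O = -3*O)
(-152 - 176)*(77 + (6 + E(5))²) = (-152 - 176)*(77 + (6 - 3*5)²) = -328*(77 + (6 - 15)²) = -328*(77 + (-9)²) = -328*(77 + 81) = -328*158 = -51824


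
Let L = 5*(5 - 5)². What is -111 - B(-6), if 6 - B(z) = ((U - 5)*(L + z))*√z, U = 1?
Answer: -117 + 24*I*√6 ≈ -117.0 + 58.788*I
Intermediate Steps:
L = 0 (L = 5*0² = 5*0 = 0)
B(z) = 6 + 4*z^(3/2) (B(z) = 6 - (1 - 5)*(0 + z)*√z = 6 - (-4*z)*√z = 6 - (-4)*z^(3/2) = 6 + 4*z^(3/2))
-111 - B(-6) = -111 - (6 + 4*(-6)^(3/2)) = -111 - (6 + 4*(-6*I*√6)) = -111 - (6 - 24*I*√6) = -111 + (-6 + 24*I*√6) = -117 + 24*I*√6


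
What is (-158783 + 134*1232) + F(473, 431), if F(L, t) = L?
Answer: 6778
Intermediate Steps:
(-158783 + 134*1232) + F(473, 431) = (-158783 + 134*1232) + 473 = (-158783 + 165088) + 473 = 6305 + 473 = 6778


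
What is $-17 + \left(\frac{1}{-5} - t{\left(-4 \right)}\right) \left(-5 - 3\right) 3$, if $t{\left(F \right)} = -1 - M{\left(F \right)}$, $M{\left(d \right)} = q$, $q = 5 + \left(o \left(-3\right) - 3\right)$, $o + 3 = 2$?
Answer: $- \frac{781}{5} \approx -156.2$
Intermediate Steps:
$o = -1$ ($o = -3 + 2 = -1$)
$q = 5$ ($q = 5 - 0 = 5 + \left(3 - 3\right) = 5 + 0 = 5$)
$M{\left(d \right)} = 5$
$t{\left(F \right)} = -6$ ($t{\left(F \right)} = -1 - 5 = -6$)
$-17 + \left(\frac{1}{-5} - t{\left(-4 \right)}\right) \left(-5 - 3\right) 3 = -17 + \left(\frac{1}{-5} - -6\right) \left(-5 - 3\right) 3 = -17 + \left(- \frac{1}{5} + 6\right) \left(\left(-8\right) 3\right) = -17 + \frac{29}{5} \left(-24\right) = -17 - \frac{696}{5} = - \frac{781}{5}$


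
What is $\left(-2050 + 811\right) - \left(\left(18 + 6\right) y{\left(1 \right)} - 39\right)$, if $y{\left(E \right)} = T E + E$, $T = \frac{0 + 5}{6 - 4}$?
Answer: $-1284$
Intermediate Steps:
$T = \frac{5}{2} \approx 2.5$
$y{\left(E \right)} = \frac{7 E}{2}$ ($y{\left(E \right)} = \frac{5 E}{2} + E = \frac{7 E}{2}$)
$\left(-2050 + 811\right) - \left(\left(18 + 6\right) y{\left(1 \right)} - 39\right) = \left(-2050 + 811\right) - \left(\left(18 + 6\right) \frac{7}{2} \cdot 1 - 39\right) = -1239 - \left(24 \cdot \frac{7}{2} - 39\right) = -1239 - \left(84 - 39\right) = -1239 - 45 = -1284$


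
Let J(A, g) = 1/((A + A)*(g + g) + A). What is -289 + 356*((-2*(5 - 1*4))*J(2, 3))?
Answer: -4113/13 ≈ -316.38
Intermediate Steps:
J(A, g) = 1/(A + 4*A*g) (J(A, g) = 1/((2*A)*(2*g) + A) = 1/(4*A*g + A) = 1/(A + 4*A*g))
-289 + 356*((-2*(5 - 1*4))*J(2, 3)) = -289 + 356*((-2*(5 - 1*4))*(1/(2*(1 + 4*3)))) = -289 + 356*((-2*(5 - 4))*(1/(2*(1 + 12)))) = -289 + 356*((-2*1)*((½)/13)) = -289 + 356*(-1/13) = -289 - 356/13 = -4113/13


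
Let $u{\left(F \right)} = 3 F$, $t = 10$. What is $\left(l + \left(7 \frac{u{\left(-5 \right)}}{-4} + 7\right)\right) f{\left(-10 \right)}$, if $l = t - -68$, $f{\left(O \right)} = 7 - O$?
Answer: $\frac{7565}{4} \approx 1891.3$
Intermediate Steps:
$l = 78$ ($l = 10 - -68 = 10 + 68 = 78$)
$\left(l + \left(7 \frac{u{\left(-5 \right)}}{-4} + 7\right)\right) f{\left(-10 \right)} = \left(78 + \left(7 \frac{3 \left(-5\right)}{-4} + 7\right)\right) \left(7 - -10\right) = \left(78 + \left(7 \left(\left(-15\right) \left(- \frac{1}{4}\right)\right) + 7\right)\right) \left(7 + 10\right) = \left(78 + \left(7 \cdot \frac{15}{4} + 7\right)\right) 17 = \left(78 + \left(\frac{105}{4} + 7\right)\right) 17 = \left(78 + \frac{133}{4}\right) 17 = \frac{445}{4} \cdot 17 = \frac{7565}{4}$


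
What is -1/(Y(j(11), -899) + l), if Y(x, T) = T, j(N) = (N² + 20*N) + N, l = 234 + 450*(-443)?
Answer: 1/200015 ≈ 4.9996e-6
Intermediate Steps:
l = -199116 (l = 234 - 199350 = -199116)
j(N) = N² + 21*N
-1/(Y(j(11), -899) + l) = -1/(-899 - 199116) = -1/(-200015) = -1*(-1/200015) = 1/200015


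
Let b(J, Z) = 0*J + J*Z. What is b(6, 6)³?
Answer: 46656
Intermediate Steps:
b(J, Z) = J*Z (b(J, Z) = 0 + J*Z = J*Z)
b(6, 6)³ = (6*6)³ = 36³ = 46656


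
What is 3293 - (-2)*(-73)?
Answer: 3147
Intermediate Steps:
3293 - (-2)*(-73) = 3293 - 1*146 = 3293 - 146 = 3147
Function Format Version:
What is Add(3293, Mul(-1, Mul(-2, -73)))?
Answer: 3147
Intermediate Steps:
Add(3293, Mul(-1, Mul(-2, -73))) = Add(3293, Mul(-1, 146)) = Add(3293, -146) = 3147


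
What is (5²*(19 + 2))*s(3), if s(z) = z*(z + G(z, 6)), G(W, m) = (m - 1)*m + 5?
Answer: 59850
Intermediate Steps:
G(W, m) = 5 + m*(-1 + m) (G(W, m) = (-1 + m)*m + 5 = m*(-1 + m) + 5 = 5 + m*(-1 + m))
s(z) = z*(35 + z) (s(z) = z*(z + (5 + 6² - 1*6)) = z*(z + (5 + 36 - 6)) = z*(z + 35) = z*(35 + z))
(5²*(19 + 2))*s(3) = (5²*(19 + 2))*(3*(35 + 3)) = (25*21)*(3*38) = 525*114 = 59850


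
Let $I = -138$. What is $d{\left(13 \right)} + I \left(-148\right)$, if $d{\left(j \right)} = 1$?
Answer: $20425$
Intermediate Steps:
$d{\left(13 \right)} + I \left(-148\right) = 1 - -20424 = 1 + 20424 = 20425$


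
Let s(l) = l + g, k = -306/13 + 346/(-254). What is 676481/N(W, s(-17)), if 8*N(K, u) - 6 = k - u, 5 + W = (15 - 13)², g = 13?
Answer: -8934961048/24601 ≈ -3.6320e+5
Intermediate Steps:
k = -41111/1651 (k = -306*1/13 + 346*(-1/254) = -306/13 - 173/127 = -41111/1651 ≈ -24.901)
s(l) = 13 + l (s(l) = l + 13 = 13 + l)
W = -1 (W = -5 + (15 - 13)² = -5 + 2² = -5 + 4 = -1)
N(K, u) = -31205/13208 - u/8 (N(K, u) = ¾ + (-41111/1651 - u)/8 = ¾ + (-41111/13208 - u/8) = -31205/13208 - u/8)
676481/N(W, s(-17)) = 676481/(-31205/13208 - (13 - 17)/8) = 676481/(-31205/13208 - ⅛*(-4)) = 676481/(-31205/13208 + ½) = 676481/(-24601/13208) = 676481*(-13208/24601) = -8934961048/24601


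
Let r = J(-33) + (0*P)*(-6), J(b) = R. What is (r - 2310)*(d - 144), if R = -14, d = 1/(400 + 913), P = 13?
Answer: 439401004/1313 ≈ 3.3465e+5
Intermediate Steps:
d = 1/1313 ≈ 0.00076161
J(b) = -14
r = -14 (r = -14 + (0*13)*(-6) = -14 + 0*(-6) = -14 + 0 = -14)
(r - 2310)*(d - 144) = (-14 - 2310)*(1/1313 - 144) = -2324*(-189071/1313) = 439401004/1313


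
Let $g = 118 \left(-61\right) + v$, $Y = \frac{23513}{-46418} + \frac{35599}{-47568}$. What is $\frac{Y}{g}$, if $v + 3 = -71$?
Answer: $\frac{1385450383}{8028329537664} \approx 0.00017257$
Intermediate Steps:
$v = -74$ ($v = -3 - 71 = -74$)
$Y = - \frac{1385450383}{1104005712}$ ($Y = 23513 \left(- \frac{1}{46418}\right) + 35599 \left(- \frac{1}{47568}\right) = - \frac{23513}{46418} - \frac{35599}{47568} = - \frac{1385450383}{1104005712} \approx -1.2549$)
$g = -7272$ ($g = 118 \left(-61\right) - 74 = -7198 - 74 = -7272$)
$\frac{Y}{g} = - \frac{1385450383}{1104005712 \left(-7272\right)} = \left(- \frac{1385450383}{1104005712}\right) \left(- \frac{1}{7272}\right) = \frac{1385450383}{8028329537664}$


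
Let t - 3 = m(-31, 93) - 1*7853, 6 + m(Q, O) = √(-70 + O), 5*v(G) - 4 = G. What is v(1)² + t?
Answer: -7855 + √23 ≈ -7850.2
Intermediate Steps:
v(G) = ⅘ + G/5
m(Q, O) = -6 + √(-70 + O)
t = -7856 + √23 (t = 3 + ((-6 + √(-70 + 93)) - 1*7853) = 3 + ((-6 + √23) - 7853) = 3 + (-7859 + √23) = -7856 + √23 ≈ -7851.2)
v(1)² + t = (⅘ + (⅕)*1)² + (-7856 + √23) = (⅘ + ⅕)² + (-7856 + √23) = 1² + (-7856 + √23) = 1 + (-7856 + √23) = -7855 + √23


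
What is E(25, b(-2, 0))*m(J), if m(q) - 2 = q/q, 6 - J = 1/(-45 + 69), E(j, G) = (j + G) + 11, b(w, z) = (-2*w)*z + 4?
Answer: 120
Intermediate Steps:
b(w, z) = 4 - 2*w*z (b(w, z) = -2*w*z + 4 = 4 - 2*w*z)
E(j, G) = 11 + G + j (E(j, G) = (G + j) + 11 = 11 + G + j)
J = 143/24 (J = 6 - 1/(-45 + 69) = 6 - 1/24 = 143/24 ≈ 5.9583)
m(q) = 3 (m(q) = 2 + q/q = 2 + 1 = 3)
E(25, b(-2, 0))*m(J) = (11 + (4 - 2*(-2)*0) + 25)*3 = (11 + (4 + 0) + 25)*3 = (11 + 4 + 25)*3 = 40*3 = 120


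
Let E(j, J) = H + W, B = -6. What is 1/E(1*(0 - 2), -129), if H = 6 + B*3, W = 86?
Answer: 1/74 ≈ 0.013514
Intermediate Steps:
H = -12 (H = 6 - 6*3 = 6 - 18 = -12)
E(j, J) = 74 (E(j, J) = -12 + 86 = 74)
1/E(1*(0 - 2), -129) = 1/74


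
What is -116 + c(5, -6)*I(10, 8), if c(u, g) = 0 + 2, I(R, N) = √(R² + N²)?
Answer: -116 + 4*√41 ≈ -90.387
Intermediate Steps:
I(R, N) = √(N² + R²)
c(u, g) = 2
-116 + c(5, -6)*I(10, 8) = -116 + 2*√(8² + 10²) = -116 + 2*√(64 + 100) = -116 + 2*√164 = -116 + 2*(2*√41) = -116 + 4*√41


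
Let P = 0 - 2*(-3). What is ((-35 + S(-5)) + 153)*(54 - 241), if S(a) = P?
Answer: -23188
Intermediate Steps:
P = 6 (P = 0 + 6 = 6)
S(a) = 6
((-35 + S(-5)) + 153)*(54 - 241) = ((-35 + 6) + 153)*(54 - 241) = (-29 + 153)*(-187) = 124*(-187) = -23188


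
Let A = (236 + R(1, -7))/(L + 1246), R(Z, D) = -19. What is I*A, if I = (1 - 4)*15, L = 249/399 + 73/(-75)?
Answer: -97405875/12425366 ≈ -7.8393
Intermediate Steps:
L = -3484/9975 (L = 249*(1/399) + 73*(-1/75) = 83/133 - 73/75 = -3484/9975 ≈ -0.34927)
I = -45 (I = -3*15 = -45)
A = 2164575/12425366 (A = (236 - 19)/(-3484/9975 + 1246) = 217/(12425366/9975) = 217*(9975/12425366) = 2164575/12425366 ≈ 0.17421)
I*A = -45*2164575/12425366 = -97405875/12425366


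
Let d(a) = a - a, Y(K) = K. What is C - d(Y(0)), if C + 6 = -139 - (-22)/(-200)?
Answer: -14511/100 ≈ -145.11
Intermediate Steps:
C = -14511/100 (C = -6 + (-139 - (-22)/(-200)) = -6 + (-139 - (-22)*(-1)/200) = -6 + (-139 - 1*11/100) = -6 + (-139 - 11/100) = -6 - 13911/100 = -14511/100 ≈ -145.11)
d(a) = 0
C - d(Y(0)) = -14511/100 - 1*0 = -14511/100 + 0 = -14511/100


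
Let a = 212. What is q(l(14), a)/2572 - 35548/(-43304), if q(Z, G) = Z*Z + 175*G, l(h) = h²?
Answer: 210098395/6961118 ≈ 30.182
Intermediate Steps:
q(Z, G) = Z² + 175*G
q(l(14), a)/2572 - 35548/(-43304) = ((14²)² + 175*212)/2572 - 35548/(-43304) = (196² + 37100)*(1/2572) - 35548*(-1/43304) = (38416 + 37100)*(1/2572) + 8887/10826 = 75516*(1/2572) + 8887/10826 = 18879/643 + 8887/10826 = 210098395/6961118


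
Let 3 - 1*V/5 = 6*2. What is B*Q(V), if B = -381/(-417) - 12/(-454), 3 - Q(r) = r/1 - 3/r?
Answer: 21327697/473295 ≈ 45.062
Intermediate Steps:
V = -45 (V = 15 - 30*2 = 15 - 5*12 = 15 - 60 = -45)
Q(r) = 3 - r + 3/r (Q(r) = 3 - (r/1 - 3/r) = 3 - (r*1 - 3/r) = 3 - (r - 3/r) = 3 + (-r + 3/r) = 3 - r + 3/r)
B = 29663/31553 (B = -381*(-1/417) - 12*(-1/454) = 127/139 + 6/227 = 29663/31553 ≈ 0.94010)
B*Q(V) = 29663*(3 - 1*(-45) + 3/(-45))/31553 = 29663*(3 + 45 + 3*(-1/45))/31553 = 29663*(3 + 45 - 1/15)/31553 = (29663/31553)*(719/15) = 21327697/473295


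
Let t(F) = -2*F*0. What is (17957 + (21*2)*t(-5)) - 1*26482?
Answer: -8525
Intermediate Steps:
t(F) = 0
(17957 + (21*2)*t(-5)) - 1*26482 = (17957 + (21*2)*0) - 1*26482 = (17957 + 42*0) - 26482 = (17957 + 0) - 26482 = 17957 - 26482 = -8525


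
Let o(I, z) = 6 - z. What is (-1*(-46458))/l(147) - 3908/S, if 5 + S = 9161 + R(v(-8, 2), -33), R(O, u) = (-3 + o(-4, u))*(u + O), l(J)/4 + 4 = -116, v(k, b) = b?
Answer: -1564159/16080 ≈ -97.274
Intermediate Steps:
l(J) = -480 (l(J) = -16 + 4*(-116) = -16 - 464 = -480)
R(O, u) = (3 - u)*(O + u) (R(O, u) = (-3 + (6 - u))*(u + O) = (3 - u)*(O + u))
S = 8040 (S = -5 + (9161 + (-1*(-33)**2 + 3*2 + 3*(-33) - 1*2*(-33))) = -5 + (9161 + (-1*1089 + 6 - 99 + 66)) = -5 + (9161 + (-1089 + 6 - 99 + 66)) = -5 + (9161 - 1116) = -5 + 8045 = 8040)
(-1*(-46458))/l(147) - 3908/S = -1*(-46458)/(-480) - 3908/8040 = 46458*(-1/480) - 3908*1/8040 = -7743/80 - 977/2010 = -1564159/16080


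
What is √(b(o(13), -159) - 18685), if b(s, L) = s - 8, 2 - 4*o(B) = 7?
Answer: I*√74777/2 ≈ 136.73*I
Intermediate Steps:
o(B) = -5/4 (o(B) = ½ - ¼*7 = ½ - 7/4 = -5/4)
b(s, L) = -8 + s
√(b(o(13), -159) - 18685) = √((-8 - 5/4) - 18685) = √(-37/4 - 18685) = √(-74777/4) = I*√74777/2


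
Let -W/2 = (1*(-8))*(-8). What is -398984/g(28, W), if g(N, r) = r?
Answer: 49873/16 ≈ 3117.1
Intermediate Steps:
W = -128 (W = -2*1*(-8)*(-8) = -(-16)*(-8) = -2*64 = -128)
-398984/g(28, W) = -398984/(-128) = -398984*(-1/128) = 49873/16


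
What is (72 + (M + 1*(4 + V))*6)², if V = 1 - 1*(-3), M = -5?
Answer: 8100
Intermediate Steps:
V = 4 (V = 1 + 3 = 4)
(72 + (M + 1*(4 + V))*6)² = (72 + (-5 + 1*(4 + 4))*6)² = (72 + (-5 + 1*8)*6)² = (72 + (-5 + 8)*6)² = (72 + 3*6)² = (72 + 18)² = 90² = 8100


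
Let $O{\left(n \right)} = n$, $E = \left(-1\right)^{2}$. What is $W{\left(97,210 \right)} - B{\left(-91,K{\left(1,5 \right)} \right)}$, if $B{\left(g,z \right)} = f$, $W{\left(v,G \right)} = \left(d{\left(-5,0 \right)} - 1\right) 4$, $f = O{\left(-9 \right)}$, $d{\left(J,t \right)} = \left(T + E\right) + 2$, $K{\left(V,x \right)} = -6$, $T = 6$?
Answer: $41$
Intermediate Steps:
$E = 1$
$d{\left(J,t \right)} = 9$ ($d{\left(J,t \right)} = \left(6 + 1\right) + 2 = 7 + 2 = 9$)
$f = -9$
$W{\left(v,G \right)} = 32$ ($W{\left(v,G \right)} = \left(9 - 1\right) 4 = 8 \cdot 4 = 32$)
$B{\left(g,z \right)} = -9$
$W{\left(97,210 \right)} - B{\left(-91,K{\left(1,5 \right)} \right)} = 32 - -9 = 32 + 9 = 41$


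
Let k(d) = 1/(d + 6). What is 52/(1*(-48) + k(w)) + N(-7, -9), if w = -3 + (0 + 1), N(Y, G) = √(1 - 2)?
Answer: -208/191 + I ≈ -1.089 + 1.0*I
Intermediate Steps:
N(Y, G) = I (N(Y, G) = √(-1) = I)
w = -2 (w = -3 + 1 = -2)
k(d) = 1/(6 + d)
52/(1*(-48) + k(w)) + N(-7, -9) = 52/(1*(-48) + 1/(6 - 2)) + I = 52/(-48 + 1/4) + I = 52/(-48 + ¼) + I = 52/(-191/4) + I = 52*(-4/191) + I = -208/191 + I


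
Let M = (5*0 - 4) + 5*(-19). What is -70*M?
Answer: 6930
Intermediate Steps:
M = -99 (M = (0 - 4) - 95 = -4 - 95 = -99)
-70*M = -70*(-99) = 6930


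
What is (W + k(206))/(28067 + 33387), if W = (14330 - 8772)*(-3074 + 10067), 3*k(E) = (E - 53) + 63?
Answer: 19433583/30727 ≈ 632.46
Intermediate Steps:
k(E) = 10/3 + E/3 (k(E) = ((E - 53) + 63)/3 = ((-53 + E) + 63)/3 = (10 + E)/3 = 10/3 + E/3)
W = 38867094 (W = 5558*6993 = 38867094)
(W + k(206))/(28067 + 33387) = (38867094 + (10/3 + (1/3)*206))/(28067 + 33387) = (38867094 + (10/3 + 206/3))/61454 = (38867094 + 72)*(1/61454) = 38867166*(1/61454) = 19433583/30727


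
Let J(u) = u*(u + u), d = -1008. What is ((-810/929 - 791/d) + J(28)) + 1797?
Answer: 450144577/133776 ≈ 3364.9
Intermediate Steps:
J(u) = 2*u**2 (J(u) = u*(2*u) = 2*u**2)
((-810/929 - 791/d) + J(28)) + 1797 = ((-810/929 - 791/(-1008)) + 2*28**2) + 1797 = ((-810*1/929 - 791*(-1/1008)) + 2*784) + 1797 = ((-810/929 + 113/144) + 1568) + 1797 = (-11663/133776 + 1568) + 1797 = 209749105/133776 + 1797 = 450144577/133776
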